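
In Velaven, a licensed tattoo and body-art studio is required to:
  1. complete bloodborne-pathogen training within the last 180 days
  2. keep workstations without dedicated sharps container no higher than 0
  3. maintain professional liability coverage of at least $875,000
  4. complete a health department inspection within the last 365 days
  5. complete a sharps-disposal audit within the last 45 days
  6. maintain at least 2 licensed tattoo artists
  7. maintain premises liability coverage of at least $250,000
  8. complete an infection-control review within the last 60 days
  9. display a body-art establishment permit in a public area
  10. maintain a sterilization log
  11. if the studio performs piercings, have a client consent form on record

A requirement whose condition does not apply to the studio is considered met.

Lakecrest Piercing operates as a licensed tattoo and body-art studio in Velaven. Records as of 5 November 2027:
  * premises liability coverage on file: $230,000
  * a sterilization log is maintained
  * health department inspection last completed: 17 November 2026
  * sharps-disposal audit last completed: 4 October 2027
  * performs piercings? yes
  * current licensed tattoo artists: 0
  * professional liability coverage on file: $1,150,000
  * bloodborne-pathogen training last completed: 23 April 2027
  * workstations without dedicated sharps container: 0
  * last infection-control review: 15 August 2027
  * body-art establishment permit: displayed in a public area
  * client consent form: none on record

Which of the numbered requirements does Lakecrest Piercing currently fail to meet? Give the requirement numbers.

1. bloodborne-pathogen training 196 days ago vs limit 180 → not met
2. workstations without dedicated sharps container 0 ≤ 0 → met
3. professional liability coverage $1,150,000 ≥ $875,000 → met
4. health department inspection 353 days ago vs limit 365 → met
5. sharps-disposal audit 32 days ago vs limit 45 → met
6. licensed tattoo artists 0 < 2 → not met
7. premises liability coverage $230,000 < $250,000 → not met
8. infection-control review 82 days ago vs limit 60 → not met
9. body-art establishment permit present → met
10. sterilization log present → met
11. condition 'performs piercings' holds; client consent form absent → not met
Not met: 1, 6, 7, 8, 11

1, 6, 7, 8, 11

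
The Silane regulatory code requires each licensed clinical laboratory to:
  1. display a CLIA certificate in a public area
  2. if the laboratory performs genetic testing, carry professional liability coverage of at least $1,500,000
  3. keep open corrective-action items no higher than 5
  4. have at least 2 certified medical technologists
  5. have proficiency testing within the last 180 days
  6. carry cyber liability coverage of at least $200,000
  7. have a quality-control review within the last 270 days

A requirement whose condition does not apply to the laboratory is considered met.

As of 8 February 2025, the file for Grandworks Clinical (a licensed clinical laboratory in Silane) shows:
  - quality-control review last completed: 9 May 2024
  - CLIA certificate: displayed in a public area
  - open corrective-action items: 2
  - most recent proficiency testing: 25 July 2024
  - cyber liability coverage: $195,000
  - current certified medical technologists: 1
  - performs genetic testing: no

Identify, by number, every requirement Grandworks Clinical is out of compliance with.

4, 5, 6, 7

1. CLIA certificate present → met
2. condition 'performs genetic testing' does not hold → requirement n/a → met
3. open corrective-action items 2 ≤ 5 → met
4. certified medical technologists 1 < 2 → not met
5. proficiency testing 198 days ago vs limit 180 → not met
6. cyber liability coverage $195,000 < $200,000 → not met
7. quality-control review 275 days ago vs limit 270 → not met
Not met: 4, 5, 6, 7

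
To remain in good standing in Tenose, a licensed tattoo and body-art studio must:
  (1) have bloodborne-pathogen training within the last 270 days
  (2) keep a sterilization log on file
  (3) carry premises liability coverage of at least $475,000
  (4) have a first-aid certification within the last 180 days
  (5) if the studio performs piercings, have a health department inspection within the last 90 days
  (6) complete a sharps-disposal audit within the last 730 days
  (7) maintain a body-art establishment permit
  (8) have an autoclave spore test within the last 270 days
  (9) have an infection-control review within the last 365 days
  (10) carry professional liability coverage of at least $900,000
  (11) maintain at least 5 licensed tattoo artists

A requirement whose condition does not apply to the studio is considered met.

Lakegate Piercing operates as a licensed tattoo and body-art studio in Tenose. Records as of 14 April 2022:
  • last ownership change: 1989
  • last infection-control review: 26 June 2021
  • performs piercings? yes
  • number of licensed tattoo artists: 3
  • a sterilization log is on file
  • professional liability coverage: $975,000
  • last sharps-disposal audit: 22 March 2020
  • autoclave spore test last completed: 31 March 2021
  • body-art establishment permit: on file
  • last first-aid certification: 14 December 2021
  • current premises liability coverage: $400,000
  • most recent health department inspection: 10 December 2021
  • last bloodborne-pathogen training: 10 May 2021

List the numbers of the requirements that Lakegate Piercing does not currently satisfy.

1. bloodborne-pathogen training 339 days ago vs limit 270 → not met
2. sterilization log present → met
3. premises liability coverage $400,000 < $475,000 → not met
4. first-aid certification 121 days ago vs limit 180 → met
5. condition 'performs piercings' holds; health department inspection 125 days ago vs limit 90 → not met
6. sharps-disposal audit 753 days ago vs limit 730 → not met
7. body-art establishment permit present → met
8. autoclave spore test 379 days ago vs limit 270 → not met
9. infection-control review 292 days ago vs limit 365 → met
10. professional liability coverage $975,000 ≥ $900,000 → met
11. licensed tattoo artists 3 < 5 → not met
Not met: 1, 3, 5, 6, 8, 11

1, 3, 5, 6, 8, 11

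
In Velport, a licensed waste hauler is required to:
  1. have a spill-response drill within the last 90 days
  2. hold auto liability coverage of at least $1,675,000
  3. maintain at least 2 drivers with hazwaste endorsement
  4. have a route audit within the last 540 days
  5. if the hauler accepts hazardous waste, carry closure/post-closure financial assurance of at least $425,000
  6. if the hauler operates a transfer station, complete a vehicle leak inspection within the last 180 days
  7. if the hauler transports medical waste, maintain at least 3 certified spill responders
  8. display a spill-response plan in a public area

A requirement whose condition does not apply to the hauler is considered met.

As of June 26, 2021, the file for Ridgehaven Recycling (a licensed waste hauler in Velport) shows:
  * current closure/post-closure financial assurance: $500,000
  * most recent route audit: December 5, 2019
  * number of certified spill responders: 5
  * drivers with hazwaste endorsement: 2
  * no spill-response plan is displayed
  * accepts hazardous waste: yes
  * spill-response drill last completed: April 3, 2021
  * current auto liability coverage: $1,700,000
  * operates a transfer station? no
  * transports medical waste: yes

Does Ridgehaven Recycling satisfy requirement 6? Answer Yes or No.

Yes

6. condition 'operates a transfer station' does not hold → requirement n/a → met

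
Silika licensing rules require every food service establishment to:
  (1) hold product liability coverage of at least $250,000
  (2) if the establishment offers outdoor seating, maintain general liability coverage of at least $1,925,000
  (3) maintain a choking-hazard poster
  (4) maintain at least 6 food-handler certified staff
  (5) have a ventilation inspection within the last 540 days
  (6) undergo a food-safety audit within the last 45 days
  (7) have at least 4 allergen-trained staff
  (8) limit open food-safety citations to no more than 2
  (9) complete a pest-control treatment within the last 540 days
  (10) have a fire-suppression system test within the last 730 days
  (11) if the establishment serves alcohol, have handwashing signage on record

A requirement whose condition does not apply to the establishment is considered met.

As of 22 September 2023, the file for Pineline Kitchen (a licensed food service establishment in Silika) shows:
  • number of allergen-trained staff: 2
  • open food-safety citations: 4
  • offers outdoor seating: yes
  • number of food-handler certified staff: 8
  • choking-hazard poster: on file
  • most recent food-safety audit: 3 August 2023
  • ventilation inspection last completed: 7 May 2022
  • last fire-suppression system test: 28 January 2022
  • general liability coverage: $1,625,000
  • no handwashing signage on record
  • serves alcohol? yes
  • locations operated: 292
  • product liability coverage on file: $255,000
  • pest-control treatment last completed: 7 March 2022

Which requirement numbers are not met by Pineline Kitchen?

2, 6, 7, 8, 9, 11

1. product liability coverage $255,000 ≥ $250,000 → met
2. condition 'offers outdoor seating' holds; general liability coverage $1,625,000 < $1,925,000 → not met
3. choking-hazard poster present → met
4. food-handler certified staff 8 ≥ 6 → met
5. ventilation inspection 503 days ago vs limit 540 → met
6. food-safety audit 50 days ago vs limit 45 → not met
7. allergen-trained staff 2 < 4 → not met
8. open food-safety citations 4 > 2 → not met
9. pest-control treatment 564 days ago vs limit 540 → not met
10. fire-suppression system test 602 days ago vs limit 730 → met
11. condition 'serves alcohol' holds; handwashing signage absent → not met
Not met: 2, 6, 7, 8, 9, 11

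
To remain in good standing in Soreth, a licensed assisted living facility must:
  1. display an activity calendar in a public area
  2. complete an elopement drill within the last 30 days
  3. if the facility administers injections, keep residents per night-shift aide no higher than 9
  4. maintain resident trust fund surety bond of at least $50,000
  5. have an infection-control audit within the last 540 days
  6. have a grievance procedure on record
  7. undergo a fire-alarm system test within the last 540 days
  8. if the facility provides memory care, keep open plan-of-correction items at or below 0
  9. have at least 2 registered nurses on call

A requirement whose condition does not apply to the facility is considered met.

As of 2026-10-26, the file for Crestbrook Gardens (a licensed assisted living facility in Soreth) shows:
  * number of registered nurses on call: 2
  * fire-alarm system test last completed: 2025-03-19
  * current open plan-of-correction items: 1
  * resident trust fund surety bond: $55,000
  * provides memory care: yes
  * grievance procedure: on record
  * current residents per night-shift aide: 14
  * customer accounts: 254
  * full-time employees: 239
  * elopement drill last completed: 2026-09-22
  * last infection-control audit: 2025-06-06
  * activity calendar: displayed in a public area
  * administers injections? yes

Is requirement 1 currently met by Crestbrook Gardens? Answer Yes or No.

1. activity calendar present → met

Yes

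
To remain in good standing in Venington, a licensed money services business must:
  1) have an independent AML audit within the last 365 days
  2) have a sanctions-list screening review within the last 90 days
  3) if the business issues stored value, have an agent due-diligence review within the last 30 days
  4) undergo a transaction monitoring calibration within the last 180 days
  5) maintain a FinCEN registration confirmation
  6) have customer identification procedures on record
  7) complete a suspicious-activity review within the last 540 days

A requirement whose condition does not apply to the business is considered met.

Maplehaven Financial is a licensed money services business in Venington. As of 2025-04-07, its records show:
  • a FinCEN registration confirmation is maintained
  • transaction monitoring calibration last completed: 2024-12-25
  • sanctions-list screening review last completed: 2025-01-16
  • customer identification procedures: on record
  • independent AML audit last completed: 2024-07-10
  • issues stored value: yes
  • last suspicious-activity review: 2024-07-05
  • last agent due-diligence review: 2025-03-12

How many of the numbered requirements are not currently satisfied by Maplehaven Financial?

0

1. independent AML audit 271 days ago vs limit 365 → met
2. sanctions-list screening review 81 days ago vs limit 90 → met
3. condition 'issues stored value' holds; agent due-diligence review 26 days ago vs limit 30 → met
4. transaction monitoring calibration 103 days ago vs limit 180 → met
5. FinCEN registration confirmation present → met
6. customer identification procedures present → met
7. suspicious-activity review 276 days ago vs limit 540 → met
Not met: 0 of 7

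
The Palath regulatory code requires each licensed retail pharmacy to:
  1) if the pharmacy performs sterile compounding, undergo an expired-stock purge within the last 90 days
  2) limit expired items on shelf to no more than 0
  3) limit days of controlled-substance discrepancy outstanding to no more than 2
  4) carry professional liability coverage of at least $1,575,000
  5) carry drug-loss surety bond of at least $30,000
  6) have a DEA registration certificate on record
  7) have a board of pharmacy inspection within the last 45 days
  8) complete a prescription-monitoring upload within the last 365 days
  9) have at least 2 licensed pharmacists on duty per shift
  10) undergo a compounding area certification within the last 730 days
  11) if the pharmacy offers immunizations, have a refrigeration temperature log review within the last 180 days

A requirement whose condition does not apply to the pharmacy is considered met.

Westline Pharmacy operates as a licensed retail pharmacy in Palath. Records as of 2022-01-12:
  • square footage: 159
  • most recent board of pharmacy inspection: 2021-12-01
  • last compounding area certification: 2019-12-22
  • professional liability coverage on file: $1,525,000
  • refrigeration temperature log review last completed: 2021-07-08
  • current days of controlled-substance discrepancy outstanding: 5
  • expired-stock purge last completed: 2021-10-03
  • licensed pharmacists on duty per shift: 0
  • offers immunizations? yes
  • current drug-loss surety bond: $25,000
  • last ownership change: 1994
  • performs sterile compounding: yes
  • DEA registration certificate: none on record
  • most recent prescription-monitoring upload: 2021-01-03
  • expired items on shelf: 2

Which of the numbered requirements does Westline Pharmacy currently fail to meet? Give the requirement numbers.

1, 2, 3, 4, 5, 6, 8, 9, 10, 11

1. condition 'performs sterile compounding' holds; expired-stock purge 101 days ago vs limit 90 → not met
2. expired items on shelf 2 > 0 → not met
3. days of controlled-substance discrepancy outstanding 5 > 2 → not met
4. professional liability coverage $1,525,000 < $1,575,000 → not met
5. drug-loss surety bond $25,000 < $30,000 → not met
6. DEA registration certificate absent → not met
7. board of pharmacy inspection 42 days ago vs limit 45 → met
8. prescription-monitoring upload 374 days ago vs limit 365 → not met
9. licensed pharmacists on duty per shift 0 < 2 → not met
10. compounding area certification 752 days ago vs limit 730 → not met
11. condition 'offers immunizations' holds; refrigeration temperature log review 188 days ago vs limit 180 → not met
Not met: 1, 2, 3, 4, 5, 6, 8, 9, 10, 11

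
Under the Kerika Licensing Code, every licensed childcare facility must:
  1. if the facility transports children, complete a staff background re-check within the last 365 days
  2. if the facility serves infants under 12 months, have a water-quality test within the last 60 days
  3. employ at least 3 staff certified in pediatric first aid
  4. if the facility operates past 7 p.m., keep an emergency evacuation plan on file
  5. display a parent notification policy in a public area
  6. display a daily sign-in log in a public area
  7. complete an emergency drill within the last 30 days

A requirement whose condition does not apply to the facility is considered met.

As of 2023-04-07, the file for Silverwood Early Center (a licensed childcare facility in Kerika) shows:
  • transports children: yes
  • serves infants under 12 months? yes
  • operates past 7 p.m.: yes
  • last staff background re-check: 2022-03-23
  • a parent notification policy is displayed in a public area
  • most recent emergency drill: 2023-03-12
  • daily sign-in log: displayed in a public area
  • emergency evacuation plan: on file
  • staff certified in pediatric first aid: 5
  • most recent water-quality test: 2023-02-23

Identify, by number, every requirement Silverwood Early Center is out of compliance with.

1. condition 'transports children' holds; staff background re-check 380 days ago vs limit 365 → not met
2. condition 'serves infants under 12 months' holds; water-quality test 43 days ago vs limit 60 → met
3. staff certified in pediatric first aid 5 ≥ 3 → met
4. condition 'operates past 7 p.m.' holds; emergency evacuation plan present → met
5. parent notification policy present → met
6. daily sign-in log present → met
7. emergency drill 26 days ago vs limit 30 → met
Not met: 1

1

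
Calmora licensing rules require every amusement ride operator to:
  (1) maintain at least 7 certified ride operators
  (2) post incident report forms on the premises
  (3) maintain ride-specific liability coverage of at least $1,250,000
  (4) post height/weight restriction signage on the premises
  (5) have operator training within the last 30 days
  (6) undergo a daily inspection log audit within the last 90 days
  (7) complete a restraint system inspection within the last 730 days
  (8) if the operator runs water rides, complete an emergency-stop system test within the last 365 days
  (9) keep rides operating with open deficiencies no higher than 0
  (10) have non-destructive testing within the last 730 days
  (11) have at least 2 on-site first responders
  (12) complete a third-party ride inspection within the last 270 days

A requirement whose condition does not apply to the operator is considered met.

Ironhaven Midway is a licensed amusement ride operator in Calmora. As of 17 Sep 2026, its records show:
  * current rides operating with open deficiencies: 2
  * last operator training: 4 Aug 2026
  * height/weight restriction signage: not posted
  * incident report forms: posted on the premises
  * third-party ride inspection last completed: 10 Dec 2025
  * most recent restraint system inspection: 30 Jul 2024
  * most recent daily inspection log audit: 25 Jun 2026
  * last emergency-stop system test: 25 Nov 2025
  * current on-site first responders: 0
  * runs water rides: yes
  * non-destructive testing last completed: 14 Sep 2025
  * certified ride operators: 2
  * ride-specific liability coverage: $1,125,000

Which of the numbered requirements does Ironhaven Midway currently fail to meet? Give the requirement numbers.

1. certified ride operators 2 < 7 → not met
2. incident report forms present → met
3. ride-specific liability coverage $1,125,000 < $1,250,000 → not met
4. height/weight restriction signage absent → not met
5. operator training 44 days ago vs limit 30 → not met
6. daily inspection log audit 84 days ago vs limit 90 → met
7. restraint system inspection 779 days ago vs limit 730 → not met
8. condition 'runs water rides' holds; emergency-stop system test 296 days ago vs limit 365 → met
9. rides operating with open deficiencies 2 > 0 → not met
10. non-destructive testing 368 days ago vs limit 730 → met
11. on-site first responders 0 < 2 → not met
12. third-party ride inspection 281 days ago vs limit 270 → not met
Not met: 1, 3, 4, 5, 7, 9, 11, 12

1, 3, 4, 5, 7, 9, 11, 12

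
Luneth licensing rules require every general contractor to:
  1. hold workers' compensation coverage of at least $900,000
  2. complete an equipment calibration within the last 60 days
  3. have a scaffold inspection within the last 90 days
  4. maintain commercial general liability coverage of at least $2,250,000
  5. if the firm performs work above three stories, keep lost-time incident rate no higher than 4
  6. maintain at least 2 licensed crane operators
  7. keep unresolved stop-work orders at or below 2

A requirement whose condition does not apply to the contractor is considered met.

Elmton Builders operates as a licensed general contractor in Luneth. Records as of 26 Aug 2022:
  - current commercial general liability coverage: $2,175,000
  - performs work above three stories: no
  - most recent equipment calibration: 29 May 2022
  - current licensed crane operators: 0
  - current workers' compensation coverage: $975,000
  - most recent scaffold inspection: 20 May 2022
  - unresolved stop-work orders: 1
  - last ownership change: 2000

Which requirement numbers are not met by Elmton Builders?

2, 3, 4, 6

1. workers' compensation coverage $975,000 ≥ $900,000 → met
2. equipment calibration 89 days ago vs limit 60 → not met
3. scaffold inspection 98 days ago vs limit 90 → not met
4. commercial general liability coverage $2,175,000 < $2,250,000 → not met
5. condition 'performs work above three stories' does not hold → requirement n/a → met
6. licensed crane operators 0 < 2 → not met
7. unresolved stop-work orders 1 ≤ 2 → met
Not met: 2, 3, 4, 6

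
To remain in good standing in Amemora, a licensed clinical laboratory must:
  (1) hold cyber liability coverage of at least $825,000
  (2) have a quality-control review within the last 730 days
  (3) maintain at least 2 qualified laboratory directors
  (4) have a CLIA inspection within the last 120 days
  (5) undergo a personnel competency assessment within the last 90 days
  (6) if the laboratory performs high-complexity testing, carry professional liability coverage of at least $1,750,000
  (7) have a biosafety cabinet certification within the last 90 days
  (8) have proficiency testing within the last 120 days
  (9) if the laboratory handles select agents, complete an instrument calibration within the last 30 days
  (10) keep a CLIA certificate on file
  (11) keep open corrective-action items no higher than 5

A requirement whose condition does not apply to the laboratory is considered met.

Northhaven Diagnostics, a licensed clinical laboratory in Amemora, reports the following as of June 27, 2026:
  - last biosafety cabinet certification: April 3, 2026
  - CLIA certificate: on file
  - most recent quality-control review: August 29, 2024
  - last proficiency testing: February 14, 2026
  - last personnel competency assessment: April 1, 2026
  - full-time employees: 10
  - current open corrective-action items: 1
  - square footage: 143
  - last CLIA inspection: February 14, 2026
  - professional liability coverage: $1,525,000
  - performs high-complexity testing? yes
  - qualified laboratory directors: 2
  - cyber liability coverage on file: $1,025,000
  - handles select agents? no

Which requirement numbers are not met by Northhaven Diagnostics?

4, 6, 8

1. cyber liability coverage $1,025,000 ≥ $825,000 → met
2. quality-control review 667 days ago vs limit 730 → met
3. qualified laboratory directors 2 ≥ 2 → met
4. CLIA inspection 133 days ago vs limit 120 → not met
5. personnel competency assessment 87 days ago vs limit 90 → met
6. condition 'performs high-complexity testing' holds; professional liability coverage $1,525,000 < $1,750,000 → not met
7. biosafety cabinet certification 85 days ago vs limit 90 → met
8. proficiency testing 133 days ago vs limit 120 → not met
9. condition 'handles select agents' does not hold → requirement n/a → met
10. CLIA certificate present → met
11. open corrective-action items 1 ≤ 5 → met
Not met: 4, 6, 8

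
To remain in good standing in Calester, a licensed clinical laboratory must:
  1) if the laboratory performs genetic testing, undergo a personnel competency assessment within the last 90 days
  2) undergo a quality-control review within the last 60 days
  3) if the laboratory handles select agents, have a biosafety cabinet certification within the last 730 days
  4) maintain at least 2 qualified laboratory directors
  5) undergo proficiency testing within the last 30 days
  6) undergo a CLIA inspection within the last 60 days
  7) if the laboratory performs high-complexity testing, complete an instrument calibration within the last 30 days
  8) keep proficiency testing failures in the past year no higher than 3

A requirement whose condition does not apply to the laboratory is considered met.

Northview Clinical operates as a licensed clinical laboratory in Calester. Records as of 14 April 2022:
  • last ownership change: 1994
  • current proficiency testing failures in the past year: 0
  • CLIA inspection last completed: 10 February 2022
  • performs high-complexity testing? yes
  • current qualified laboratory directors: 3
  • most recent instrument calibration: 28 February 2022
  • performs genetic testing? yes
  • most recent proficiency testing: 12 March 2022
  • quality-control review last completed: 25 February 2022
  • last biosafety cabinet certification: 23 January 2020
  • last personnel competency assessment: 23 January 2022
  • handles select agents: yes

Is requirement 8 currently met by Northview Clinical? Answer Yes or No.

Yes

8. proficiency testing failures in the past year 0 ≤ 3 → met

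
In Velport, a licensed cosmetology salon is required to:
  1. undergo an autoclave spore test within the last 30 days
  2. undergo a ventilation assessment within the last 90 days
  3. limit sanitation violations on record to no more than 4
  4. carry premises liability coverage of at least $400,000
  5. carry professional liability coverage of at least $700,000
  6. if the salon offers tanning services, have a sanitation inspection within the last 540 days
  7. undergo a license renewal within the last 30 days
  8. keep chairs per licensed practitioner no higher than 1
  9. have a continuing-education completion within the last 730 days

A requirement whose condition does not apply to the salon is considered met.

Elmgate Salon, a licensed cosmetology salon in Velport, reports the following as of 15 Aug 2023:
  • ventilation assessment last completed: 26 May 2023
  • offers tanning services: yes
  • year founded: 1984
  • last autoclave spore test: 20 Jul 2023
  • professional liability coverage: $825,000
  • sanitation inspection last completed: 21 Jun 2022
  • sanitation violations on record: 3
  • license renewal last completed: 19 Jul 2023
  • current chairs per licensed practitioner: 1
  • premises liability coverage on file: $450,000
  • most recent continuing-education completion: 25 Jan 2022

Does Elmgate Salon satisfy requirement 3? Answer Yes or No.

Yes

3. sanitation violations on record 3 ≤ 4 → met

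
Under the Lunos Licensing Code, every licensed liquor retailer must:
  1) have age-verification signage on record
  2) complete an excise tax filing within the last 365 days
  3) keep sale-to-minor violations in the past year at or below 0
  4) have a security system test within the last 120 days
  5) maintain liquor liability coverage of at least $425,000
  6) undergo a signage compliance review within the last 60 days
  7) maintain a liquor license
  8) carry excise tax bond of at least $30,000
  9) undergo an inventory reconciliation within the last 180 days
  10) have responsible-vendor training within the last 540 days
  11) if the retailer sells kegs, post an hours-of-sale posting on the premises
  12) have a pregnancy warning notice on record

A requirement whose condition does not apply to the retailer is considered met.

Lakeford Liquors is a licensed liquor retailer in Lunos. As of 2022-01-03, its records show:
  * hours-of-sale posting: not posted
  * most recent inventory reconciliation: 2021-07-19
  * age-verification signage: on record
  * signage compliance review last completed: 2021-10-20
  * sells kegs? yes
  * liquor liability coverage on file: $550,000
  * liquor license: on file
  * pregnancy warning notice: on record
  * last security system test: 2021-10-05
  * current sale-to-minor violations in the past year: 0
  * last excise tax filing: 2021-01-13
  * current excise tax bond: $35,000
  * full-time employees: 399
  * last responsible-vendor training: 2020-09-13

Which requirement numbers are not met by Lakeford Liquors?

1. age-verification signage present → met
2. excise tax filing 355 days ago vs limit 365 → met
3. sale-to-minor violations in the past year 0 ≤ 0 → met
4. security system test 90 days ago vs limit 120 → met
5. liquor liability coverage $550,000 ≥ $425,000 → met
6. signage compliance review 75 days ago vs limit 60 → not met
7. liquor license present → met
8. excise tax bond $35,000 ≥ $30,000 → met
9. inventory reconciliation 168 days ago vs limit 180 → met
10. responsible-vendor training 477 days ago vs limit 540 → met
11. condition 'sells kegs' holds; hours-of-sale posting absent → not met
12. pregnancy warning notice present → met
Not met: 6, 11

6, 11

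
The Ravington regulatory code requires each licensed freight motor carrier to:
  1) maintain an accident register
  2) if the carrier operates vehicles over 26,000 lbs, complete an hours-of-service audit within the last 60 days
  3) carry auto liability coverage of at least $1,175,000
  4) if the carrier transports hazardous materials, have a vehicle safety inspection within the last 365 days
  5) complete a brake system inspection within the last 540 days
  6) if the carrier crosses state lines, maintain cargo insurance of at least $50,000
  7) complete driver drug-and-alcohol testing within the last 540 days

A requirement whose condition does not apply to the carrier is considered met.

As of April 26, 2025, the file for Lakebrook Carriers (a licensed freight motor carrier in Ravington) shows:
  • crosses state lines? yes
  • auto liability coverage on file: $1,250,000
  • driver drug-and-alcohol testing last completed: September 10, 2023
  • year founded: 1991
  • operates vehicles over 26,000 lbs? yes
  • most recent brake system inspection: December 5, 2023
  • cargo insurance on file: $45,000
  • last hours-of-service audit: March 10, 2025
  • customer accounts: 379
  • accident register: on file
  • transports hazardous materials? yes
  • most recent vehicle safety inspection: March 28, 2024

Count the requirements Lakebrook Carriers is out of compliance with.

1. accident register present → met
2. condition 'operates vehicles over 26,000 lbs' holds; hours-of-service audit 47 days ago vs limit 60 → met
3. auto liability coverage $1,250,000 ≥ $1,175,000 → met
4. condition 'transports hazardous materials' holds; vehicle safety inspection 394 days ago vs limit 365 → not met
5. brake system inspection 508 days ago vs limit 540 → met
6. condition 'crosses state lines' holds; cargo insurance $45,000 < $50,000 → not met
7. driver drug-and-alcohol testing 594 days ago vs limit 540 → not met
Not met: 3 of 7

3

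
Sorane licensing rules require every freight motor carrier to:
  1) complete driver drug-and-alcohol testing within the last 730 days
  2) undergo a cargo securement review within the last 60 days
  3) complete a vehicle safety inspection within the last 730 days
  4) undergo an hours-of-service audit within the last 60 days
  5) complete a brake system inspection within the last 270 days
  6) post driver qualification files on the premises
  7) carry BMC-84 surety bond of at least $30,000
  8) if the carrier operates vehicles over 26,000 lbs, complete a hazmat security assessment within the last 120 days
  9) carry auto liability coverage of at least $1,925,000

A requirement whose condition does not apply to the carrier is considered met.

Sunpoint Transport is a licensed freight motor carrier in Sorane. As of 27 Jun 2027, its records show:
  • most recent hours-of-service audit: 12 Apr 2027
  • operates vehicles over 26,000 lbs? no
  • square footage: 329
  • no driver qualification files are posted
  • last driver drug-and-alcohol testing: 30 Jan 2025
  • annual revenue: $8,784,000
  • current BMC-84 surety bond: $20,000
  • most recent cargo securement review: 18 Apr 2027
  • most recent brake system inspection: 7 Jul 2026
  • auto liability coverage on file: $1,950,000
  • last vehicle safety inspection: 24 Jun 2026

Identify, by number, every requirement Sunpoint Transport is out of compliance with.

1, 2, 4, 5, 6, 7

1. driver drug-and-alcohol testing 878 days ago vs limit 730 → not met
2. cargo securement review 70 days ago vs limit 60 → not met
3. vehicle safety inspection 368 days ago vs limit 730 → met
4. hours-of-service audit 76 days ago vs limit 60 → not met
5. brake system inspection 355 days ago vs limit 270 → not met
6. driver qualification files absent → not met
7. BMC-84 surety bond $20,000 < $30,000 → not met
8. condition 'operates vehicles over 26,000 lbs' does not hold → requirement n/a → met
9. auto liability coverage $1,950,000 ≥ $1,925,000 → met
Not met: 1, 2, 4, 5, 6, 7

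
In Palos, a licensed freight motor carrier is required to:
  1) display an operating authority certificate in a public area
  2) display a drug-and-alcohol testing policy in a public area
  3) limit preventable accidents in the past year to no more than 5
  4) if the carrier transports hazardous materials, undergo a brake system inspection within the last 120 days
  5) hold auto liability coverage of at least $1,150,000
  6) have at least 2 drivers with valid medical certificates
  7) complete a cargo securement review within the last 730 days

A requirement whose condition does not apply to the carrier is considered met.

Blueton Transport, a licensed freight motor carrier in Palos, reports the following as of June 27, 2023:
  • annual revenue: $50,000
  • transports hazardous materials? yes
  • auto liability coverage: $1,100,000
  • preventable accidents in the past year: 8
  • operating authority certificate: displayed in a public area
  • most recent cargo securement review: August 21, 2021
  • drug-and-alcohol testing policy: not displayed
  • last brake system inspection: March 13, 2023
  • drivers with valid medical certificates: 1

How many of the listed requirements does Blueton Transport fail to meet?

1. operating authority certificate present → met
2. drug-and-alcohol testing policy absent → not met
3. preventable accidents in the past year 8 > 5 → not met
4. condition 'transports hazardous materials' holds; brake system inspection 106 days ago vs limit 120 → met
5. auto liability coverage $1,100,000 < $1,150,000 → not met
6. drivers with valid medical certificates 1 < 2 → not met
7. cargo securement review 675 days ago vs limit 730 → met
Not met: 4 of 7

4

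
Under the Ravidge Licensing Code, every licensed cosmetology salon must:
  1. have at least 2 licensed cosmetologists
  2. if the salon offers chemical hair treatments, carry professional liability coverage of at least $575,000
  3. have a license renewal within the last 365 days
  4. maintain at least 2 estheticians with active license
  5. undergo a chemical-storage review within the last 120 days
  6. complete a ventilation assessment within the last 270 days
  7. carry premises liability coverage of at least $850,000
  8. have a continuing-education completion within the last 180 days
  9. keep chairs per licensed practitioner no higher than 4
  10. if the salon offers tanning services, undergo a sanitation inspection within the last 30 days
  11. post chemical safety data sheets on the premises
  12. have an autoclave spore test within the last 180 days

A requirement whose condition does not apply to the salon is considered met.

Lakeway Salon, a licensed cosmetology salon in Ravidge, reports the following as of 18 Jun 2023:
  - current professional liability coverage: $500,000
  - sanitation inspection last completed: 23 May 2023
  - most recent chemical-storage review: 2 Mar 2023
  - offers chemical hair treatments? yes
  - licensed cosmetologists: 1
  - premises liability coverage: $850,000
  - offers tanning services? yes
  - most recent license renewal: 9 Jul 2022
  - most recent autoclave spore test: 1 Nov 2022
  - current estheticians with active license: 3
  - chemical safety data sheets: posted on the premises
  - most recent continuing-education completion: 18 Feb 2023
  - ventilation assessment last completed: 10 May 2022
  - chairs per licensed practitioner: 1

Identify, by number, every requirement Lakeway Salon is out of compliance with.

1. licensed cosmetologists 1 < 2 → not met
2. condition 'offers chemical hair treatments' holds; professional liability coverage $500,000 < $575,000 → not met
3. license renewal 344 days ago vs limit 365 → met
4. estheticians with active license 3 ≥ 2 → met
5. chemical-storage review 108 days ago vs limit 120 → met
6. ventilation assessment 404 days ago vs limit 270 → not met
7. premises liability coverage $850,000 ≥ $850,000 → met
8. continuing-education completion 120 days ago vs limit 180 → met
9. chairs per licensed practitioner 1 ≤ 4 → met
10. condition 'offers tanning services' holds; sanitation inspection 26 days ago vs limit 30 → met
11. chemical safety data sheets present → met
12. autoclave spore test 229 days ago vs limit 180 → not met
Not met: 1, 2, 6, 12

1, 2, 6, 12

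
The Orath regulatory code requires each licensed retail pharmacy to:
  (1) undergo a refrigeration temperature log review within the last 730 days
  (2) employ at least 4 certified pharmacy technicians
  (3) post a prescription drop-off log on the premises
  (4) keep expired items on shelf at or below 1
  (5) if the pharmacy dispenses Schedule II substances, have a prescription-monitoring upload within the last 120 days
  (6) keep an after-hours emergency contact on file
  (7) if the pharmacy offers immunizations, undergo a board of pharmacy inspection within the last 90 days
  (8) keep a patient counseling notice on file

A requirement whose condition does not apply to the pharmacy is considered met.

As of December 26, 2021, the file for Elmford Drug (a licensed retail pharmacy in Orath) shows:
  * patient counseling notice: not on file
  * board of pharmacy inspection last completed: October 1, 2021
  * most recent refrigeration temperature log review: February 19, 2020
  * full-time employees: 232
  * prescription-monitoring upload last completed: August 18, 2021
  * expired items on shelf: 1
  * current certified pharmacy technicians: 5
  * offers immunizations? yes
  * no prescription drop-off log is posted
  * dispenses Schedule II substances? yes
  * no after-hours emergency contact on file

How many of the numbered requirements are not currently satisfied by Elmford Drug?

4

1. refrigeration temperature log review 676 days ago vs limit 730 → met
2. certified pharmacy technicians 5 ≥ 4 → met
3. prescription drop-off log absent → not met
4. expired items on shelf 1 ≤ 1 → met
5. condition 'dispenses Schedule II substances' holds; prescription-monitoring upload 130 days ago vs limit 120 → not met
6. after-hours emergency contact absent → not met
7. condition 'offers immunizations' holds; board of pharmacy inspection 86 days ago vs limit 90 → met
8. patient counseling notice absent → not met
Not met: 4 of 8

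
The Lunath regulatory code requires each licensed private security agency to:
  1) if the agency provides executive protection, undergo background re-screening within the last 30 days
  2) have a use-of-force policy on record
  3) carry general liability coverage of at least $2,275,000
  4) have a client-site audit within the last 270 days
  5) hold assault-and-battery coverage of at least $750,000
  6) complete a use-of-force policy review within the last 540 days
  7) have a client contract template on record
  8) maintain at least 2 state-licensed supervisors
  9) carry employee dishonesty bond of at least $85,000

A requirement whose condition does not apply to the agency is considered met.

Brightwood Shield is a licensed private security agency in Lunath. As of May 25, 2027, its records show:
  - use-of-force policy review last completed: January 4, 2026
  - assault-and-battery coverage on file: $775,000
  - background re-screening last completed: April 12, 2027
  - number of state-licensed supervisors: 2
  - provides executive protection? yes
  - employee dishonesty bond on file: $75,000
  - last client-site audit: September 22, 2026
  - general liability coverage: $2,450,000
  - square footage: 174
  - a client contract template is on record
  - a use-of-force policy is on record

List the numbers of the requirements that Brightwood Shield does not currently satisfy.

1. condition 'provides executive protection' holds; background re-screening 43 days ago vs limit 30 → not met
2. use-of-force policy present → met
3. general liability coverage $2,450,000 ≥ $2,275,000 → met
4. client-site audit 245 days ago vs limit 270 → met
5. assault-and-battery coverage $775,000 ≥ $750,000 → met
6. use-of-force policy review 506 days ago vs limit 540 → met
7. client contract template present → met
8. state-licensed supervisors 2 ≥ 2 → met
9. employee dishonesty bond $75,000 < $85,000 → not met
Not met: 1, 9

1, 9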